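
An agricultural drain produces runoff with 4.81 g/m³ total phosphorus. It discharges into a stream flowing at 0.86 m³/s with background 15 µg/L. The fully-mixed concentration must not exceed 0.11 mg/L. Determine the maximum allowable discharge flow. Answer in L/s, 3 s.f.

15 µg/L = 0.015 mg/L.
Mass balance at complete mixing: C_std·(Q_w + Q_r) = Q_w·C_e + Q_r·C_b.
Rearranging, Q_w = Q_r·(C_std − C_b)/(C_e − C_std) = 0.86·(0.11 − 0.015) / (4.81 − 0.11) = 0.01738 m³/s.
= 17.38 L/s.

17.4 L/s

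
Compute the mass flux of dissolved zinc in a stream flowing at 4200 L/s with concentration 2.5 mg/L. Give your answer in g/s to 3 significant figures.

10.5 g/s

4200 L/s = 4.2 m³/s.
Mass flux = Q·C = 4.2 m³/s × 2.5 g/m³ = 10.5 g/s.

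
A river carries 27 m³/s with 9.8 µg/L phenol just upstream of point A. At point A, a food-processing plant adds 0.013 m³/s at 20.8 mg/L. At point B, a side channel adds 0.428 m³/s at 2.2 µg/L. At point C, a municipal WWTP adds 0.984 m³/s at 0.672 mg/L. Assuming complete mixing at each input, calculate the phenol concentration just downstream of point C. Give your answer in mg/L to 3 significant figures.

0.0421 mg/L

9.8 µg/L = 0.0098 mg/L.
After input A: C = (27·0.0098 + 0.013·20.8) / 27.01 = 0.01981 mg/L.
2.2 µg/L = 0.0022 mg/L.
After input B: C = (27.01·0.01981 + 0.428·0.0022) / 27.44 = 0.01953 mg/L.
After input C: C = (27.44·0.01953 + 0.984·0.672) / 28.43 = 0.04212 mg/L.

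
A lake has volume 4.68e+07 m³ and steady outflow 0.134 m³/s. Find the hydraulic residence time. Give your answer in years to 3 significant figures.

Q = 0.134 m³/s × 3.156e+07 s/yr = 4.229e+06 m³/yr.
Hydraulic residence time τ = V/Q = 4.68e+07/4.229e+06 = 11.07 yr.

11.1 yr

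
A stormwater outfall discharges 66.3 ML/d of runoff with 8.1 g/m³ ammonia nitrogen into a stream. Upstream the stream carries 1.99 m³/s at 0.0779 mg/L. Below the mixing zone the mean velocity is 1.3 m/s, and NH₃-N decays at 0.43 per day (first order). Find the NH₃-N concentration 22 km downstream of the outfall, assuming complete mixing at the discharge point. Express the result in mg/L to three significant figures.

2.12 mg/L

66.3 ML/d = 0.7674 m³/s.
After complete mixing, C₀ = (0.7674·8.1 + 1.99·0.0779) / 2.757 = 2.31 mg/L.
Travel time t = 2.2e+04 m / 1.3 m/s = 1.692e+04 s = 0.1959 d.
C = 2.31·exp(−0.43·0.1959) = 2.31·0.9192 = 2.124 mg/L.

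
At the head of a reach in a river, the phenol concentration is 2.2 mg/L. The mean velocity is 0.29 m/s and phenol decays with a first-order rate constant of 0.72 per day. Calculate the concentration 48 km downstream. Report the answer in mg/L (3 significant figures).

Travel time t = 48 km / 0.29 m/s = 4.8e+04/0.29 = 1.655e+05 s = 1.916 d.
First-order decay: C = 2.2·exp(−0.72·1.916) = 2.2·0.2518 = 0.5539 mg/L.

0.554 mg/L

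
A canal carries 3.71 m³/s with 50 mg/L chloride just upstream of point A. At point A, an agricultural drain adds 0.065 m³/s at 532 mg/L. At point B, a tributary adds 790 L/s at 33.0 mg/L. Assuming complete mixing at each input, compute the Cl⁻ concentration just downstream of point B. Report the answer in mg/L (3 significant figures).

After input A: C = (3.71·50 + 0.065·532) / 3.775 = 58.3 mg/L.
790 L/s = 0.79 m³/s.
After input B: C = (3.775·58.3 + 0.79·33) / 4.565 = 53.92 mg/L.

53.9 mg/L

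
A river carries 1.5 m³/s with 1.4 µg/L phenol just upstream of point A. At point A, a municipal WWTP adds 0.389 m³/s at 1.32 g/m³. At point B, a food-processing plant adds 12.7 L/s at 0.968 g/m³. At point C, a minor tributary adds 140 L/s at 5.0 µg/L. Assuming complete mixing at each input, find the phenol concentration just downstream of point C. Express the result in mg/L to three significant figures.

1.4 µg/L = 0.0014 mg/L.
After input A: C = (1.5·0.0014 + 0.389·1.32) / 1.889 = 0.2729 mg/L.
12.7 L/s = 0.0127 m³/s.
After input B: C = (1.889·0.2729 + 0.0127·0.968) / 1.902 = 0.2776 mg/L.
140 L/s = 0.14 m³/s.
5.0 µg/L = 0.005 mg/L.
After input C: C = (1.902·0.2776 + 0.14·0.005) / 2.042 = 0.2589 mg/L.

0.259 mg/L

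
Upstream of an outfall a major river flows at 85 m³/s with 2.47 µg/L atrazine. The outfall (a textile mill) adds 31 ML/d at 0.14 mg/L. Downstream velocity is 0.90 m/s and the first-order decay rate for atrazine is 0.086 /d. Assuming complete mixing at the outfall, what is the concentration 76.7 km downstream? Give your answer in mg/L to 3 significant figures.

0.00280 mg/L

31 ML/d = 0.3588 m³/s.
2.47 µg/L = 0.00247 mg/L.
After complete mixing, C₀ = (0.3588·0.14 + 85·0.00247) / 85.36 = 0.003048 mg/L.
Travel time t = 7.67e+04 m / 0.90 m/s = 8.522e+04 s = 0.9864 d.
C = 0.003048·exp(−0.086·0.9864) = 0.003048·0.9187 = 0.0028 mg/L.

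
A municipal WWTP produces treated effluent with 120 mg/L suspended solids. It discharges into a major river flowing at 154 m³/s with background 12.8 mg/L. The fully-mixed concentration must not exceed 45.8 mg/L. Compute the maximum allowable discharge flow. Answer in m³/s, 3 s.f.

Mass balance at complete mixing: C_std·(Q_w + Q_r) = Q_w·C_e + Q_r·C_b.
Rearranging, Q_w = Q_r·(C_std − C_b)/(C_e − C_std) = 154·(45.8 − 12.8) / (120 − 45.8) = 68.49 m³/s.

68.5 m³/s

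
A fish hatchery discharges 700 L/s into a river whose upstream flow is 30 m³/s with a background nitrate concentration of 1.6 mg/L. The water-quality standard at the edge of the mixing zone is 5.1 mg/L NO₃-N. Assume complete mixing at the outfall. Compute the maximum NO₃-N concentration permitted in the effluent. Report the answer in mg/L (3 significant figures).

700 L/s = 0.7 m³/s.
Mass balance: 5.1·30.7 = 0.7·Cₑ + 30·1.6.
Cₑ = (156.6 − 48) / 0.7 = 155.1 mg/L.

155 mg/L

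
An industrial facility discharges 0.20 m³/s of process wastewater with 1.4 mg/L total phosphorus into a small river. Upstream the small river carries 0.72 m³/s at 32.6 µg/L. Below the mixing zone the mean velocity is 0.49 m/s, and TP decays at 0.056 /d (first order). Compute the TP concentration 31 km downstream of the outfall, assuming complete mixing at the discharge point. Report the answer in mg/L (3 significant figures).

32.6 µg/L = 0.0326 mg/L.
After complete mixing, C₀ = (0.2·1.4 + 0.72·0.0326) / 0.92 = 0.3299 mg/L.
Travel time t = 3.1e+04 m / 0.49 m/s = 6.327e+04 s = 0.7322 d.
C = 0.3299·exp(−0.056·0.7322) = 0.3299·0.9598 = 0.3166 mg/L.

0.317 mg/L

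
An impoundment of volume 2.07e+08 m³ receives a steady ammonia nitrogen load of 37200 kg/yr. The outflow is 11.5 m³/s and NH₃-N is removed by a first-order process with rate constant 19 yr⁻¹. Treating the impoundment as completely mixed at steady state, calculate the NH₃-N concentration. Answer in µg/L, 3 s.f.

Outflow Q = 11.5 m³/s × 3.156e+07 s/yr = 3.629e+08 m³/yr.
Steady-state CSTR mass balance: W = Q·C + k·V·C, so C = W/(Q + kV).
Q + kV = 3.629e+08 + 19·2.07e+08 = 4.296e+09 m³/yr.
C = 37200/4.296e+09 = 8.659e-06 kg/m³ = 0.008659 mg/L = 8.659 µg/L.

8.66 µg/L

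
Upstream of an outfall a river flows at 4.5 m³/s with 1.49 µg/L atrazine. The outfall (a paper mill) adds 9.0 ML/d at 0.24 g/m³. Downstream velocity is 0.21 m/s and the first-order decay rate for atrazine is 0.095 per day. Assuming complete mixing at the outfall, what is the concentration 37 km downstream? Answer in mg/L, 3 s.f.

0.00567 mg/L

9.0 ML/d = 0.1042 m³/s.
1.49 µg/L = 0.00149 mg/L.
After complete mixing, C₀ = (0.1042·0.24 + 4.5·0.00149) / 4.604 = 0.006886 mg/L.
Travel time t = 3.7e+04 m / 0.21 m/s = 1.762e+05 s = 2.039 d.
C = 0.006886·exp(−0.095·2.039) = 0.006886·0.8239 = 0.005673 mg/L.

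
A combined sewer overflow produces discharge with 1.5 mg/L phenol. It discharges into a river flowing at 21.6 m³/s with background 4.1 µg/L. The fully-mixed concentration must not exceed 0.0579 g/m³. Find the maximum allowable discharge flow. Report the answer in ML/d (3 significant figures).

69.6 ML/d

4.1 µg/L = 0.0041 mg/L.
Mass balance at complete mixing: C_std·(Q_w + Q_r) = Q_w·C_e + Q_r·C_b.
Rearranging, Q_w = Q_r·(C_std − C_b)/(C_e − C_std) = 21.6·(0.0579 − 0.0041) / (1.5 − 0.0579) = 0.8058 m³/s.
= 69.62 ML/d.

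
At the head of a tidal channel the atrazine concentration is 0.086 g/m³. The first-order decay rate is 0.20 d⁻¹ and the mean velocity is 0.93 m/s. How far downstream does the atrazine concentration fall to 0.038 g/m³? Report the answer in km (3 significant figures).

328 km

From C = C₀·e^(−kt), t = ln(C₀/C)/k = ln(0.086/0.038)/0.20 = 0.8168/0.20 = 4.084 d.
Distance = v·t = 0.93 m/s × 3.528e+05 s = 3.281e+05 m = 328.1 km.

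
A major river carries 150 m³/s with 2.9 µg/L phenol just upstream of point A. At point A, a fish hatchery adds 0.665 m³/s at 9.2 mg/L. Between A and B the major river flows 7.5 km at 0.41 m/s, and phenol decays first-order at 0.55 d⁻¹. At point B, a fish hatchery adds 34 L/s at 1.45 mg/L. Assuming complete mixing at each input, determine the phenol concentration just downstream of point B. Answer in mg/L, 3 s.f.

2.9 µg/L = 0.0029 mg/L.
After input A: C = (150·0.0029 + 0.665·9.2) / 150.7 = 0.04349 mg/L.
Over the 7.5 km reach to input B (t = 1.829e+04 s = 0.2117 d), decay gives C = 0.04349·exp(−0.55·0.2117) = 0.03871 mg/L.
34 L/s = 0.034 m³/s.
After input B: C = (150.7·0.03871 + 0.034·1.45) / 150.7 = 0.03903 mg/L.

0.0390 mg/L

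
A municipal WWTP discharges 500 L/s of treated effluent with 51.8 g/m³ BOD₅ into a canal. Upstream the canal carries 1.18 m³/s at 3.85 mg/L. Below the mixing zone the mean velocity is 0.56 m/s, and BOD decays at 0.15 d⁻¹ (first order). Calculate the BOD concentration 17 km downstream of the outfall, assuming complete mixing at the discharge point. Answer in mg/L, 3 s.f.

500 L/s = 0.5 m³/s.
After complete mixing, C₀ = (0.5·51.8 + 1.18·3.85) / 1.68 = 18.12 mg/L.
Travel time t = 1.7e+04 m / 0.56 m/s = 3.036e+04 s = 0.3514 d.
C = 18.12·exp(−0.15·0.3514) = 18.12·0.9487 = 17.19 mg/L.

17.2 mg/L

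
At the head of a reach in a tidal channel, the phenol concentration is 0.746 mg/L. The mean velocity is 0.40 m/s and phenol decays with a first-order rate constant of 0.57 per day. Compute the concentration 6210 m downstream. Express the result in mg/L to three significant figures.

Travel time t = 6210 m / 0.40 m/s = 6210/0.40 = 1.552e+04 s = 0.1797 d.
First-order decay: C = 0.746·exp(−0.57·0.1797) = 0.746·0.9026 = 0.6734 mg/L.

0.673 mg/L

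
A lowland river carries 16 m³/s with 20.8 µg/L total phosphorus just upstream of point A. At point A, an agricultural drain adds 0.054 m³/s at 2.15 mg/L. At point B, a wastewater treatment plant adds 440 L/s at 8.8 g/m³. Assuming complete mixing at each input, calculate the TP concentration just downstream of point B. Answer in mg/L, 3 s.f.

20.8 µg/L = 0.0208 mg/L.
After input A: C = (16·0.0208 + 0.054·2.15) / 16.05 = 0.02796 mg/L.
440 L/s = 0.44 m³/s.
After input B: C = (16.05·0.02796 + 0.44·8.8) / 16.49 = 0.262 mg/L.

0.262 mg/L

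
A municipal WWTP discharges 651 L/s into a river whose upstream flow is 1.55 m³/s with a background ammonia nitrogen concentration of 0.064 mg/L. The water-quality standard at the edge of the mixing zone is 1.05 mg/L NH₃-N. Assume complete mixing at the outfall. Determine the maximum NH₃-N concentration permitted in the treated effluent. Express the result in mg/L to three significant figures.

651 L/s = 0.651 m³/s.
Mass balance: 1.05·2.201 = 0.651·Cₑ + 1.55·0.064.
Cₑ = (2.311 − 0.0992) / 0.651 = 3.398 mg/L.

3.40 mg/L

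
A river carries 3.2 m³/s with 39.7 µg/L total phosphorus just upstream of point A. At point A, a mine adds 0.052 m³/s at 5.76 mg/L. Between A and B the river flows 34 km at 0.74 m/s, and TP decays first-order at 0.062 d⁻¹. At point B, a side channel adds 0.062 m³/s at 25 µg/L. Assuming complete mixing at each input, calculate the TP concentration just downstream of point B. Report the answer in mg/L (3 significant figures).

0.125 mg/L

39.7 µg/L = 0.0397 mg/L.
After input A: C = (3.2·0.0397 + 0.052·5.76) / 3.252 = 0.1312 mg/L.
Over the 34 km reach to input B (t = 4.595e+04 s = 0.5318 d), decay gives C = 0.1312·exp(−0.062·0.5318) = 0.1269 mg/L.
25 µg/L = 0.025 mg/L.
After input B: C = (3.252·0.1269 + 0.062·0.025) / 3.314 = 0.125 mg/L.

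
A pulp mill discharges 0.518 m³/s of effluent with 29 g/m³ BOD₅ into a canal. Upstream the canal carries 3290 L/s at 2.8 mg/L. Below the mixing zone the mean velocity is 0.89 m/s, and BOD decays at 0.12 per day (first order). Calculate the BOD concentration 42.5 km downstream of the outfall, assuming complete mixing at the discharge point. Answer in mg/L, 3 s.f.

3290 L/s = 3.29 m³/s.
After complete mixing, C₀ = (0.518·29 + 3.29·2.8) / 3.808 = 6.364 mg/L.
Travel time t = 4.25e+04 m / 0.89 m/s = 4.775e+04 s = 0.5527 d.
C = 6.364·exp(−0.12·0.5527) = 6.364·0.9358 = 5.956 mg/L.

5.96 mg/L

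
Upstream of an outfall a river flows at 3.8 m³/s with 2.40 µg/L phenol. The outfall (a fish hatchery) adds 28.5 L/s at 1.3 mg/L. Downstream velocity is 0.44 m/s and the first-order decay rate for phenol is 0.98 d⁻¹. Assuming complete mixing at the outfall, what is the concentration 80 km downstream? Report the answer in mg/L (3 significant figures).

0.00153 mg/L

28.5 L/s = 0.0285 m³/s.
2.40 µg/L = 0.0024 mg/L.
After complete mixing, C₀ = (0.0285·1.3 + 3.8·0.0024) / 3.829 = 0.01206 mg/L.
Travel time t = 8e+04 m / 0.44 m/s = 1.818e+05 s = 2.104 d.
C = 0.01206·exp(−0.98·2.104) = 0.01206·0.1272 = 0.001534 mg/L.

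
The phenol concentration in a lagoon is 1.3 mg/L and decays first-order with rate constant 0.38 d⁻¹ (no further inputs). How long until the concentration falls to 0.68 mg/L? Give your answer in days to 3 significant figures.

1.71 d

t = ln(C₀/C)/k = ln(1.3/0.68)/0.38 = 0.648/0.38 = 1.705 d.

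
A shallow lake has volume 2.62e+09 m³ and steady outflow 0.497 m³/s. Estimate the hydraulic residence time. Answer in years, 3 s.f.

167 yr

Q = 0.497 m³/s × 3.156e+07 s/yr = 1.568e+07 m³/yr.
Hydraulic residence time τ = V/Q = 2.62e+09/1.568e+07 = 167 yr.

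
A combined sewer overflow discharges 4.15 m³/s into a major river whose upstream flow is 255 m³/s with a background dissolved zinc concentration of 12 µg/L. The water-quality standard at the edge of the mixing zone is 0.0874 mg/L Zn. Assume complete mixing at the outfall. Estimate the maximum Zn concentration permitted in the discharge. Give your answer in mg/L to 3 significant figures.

12 µg/L = 0.012 mg/L.
Mass balance: 0.0874·259.1 = 4.15·Cₑ + 255·0.012.
Cₑ = (22.65 − 3.06) / 4.15 = 4.72 mg/L.

4.72 mg/L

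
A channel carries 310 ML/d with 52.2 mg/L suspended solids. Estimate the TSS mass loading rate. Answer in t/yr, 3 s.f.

5910 t/yr

310 ML/d = 3.588 m³/s.
Mass flux = Q·C = 3.588 m³/s × 52.2 g/m³ = 187.3 g/s.
= 187.3 g/s × 31.56 = 5910 t/yr.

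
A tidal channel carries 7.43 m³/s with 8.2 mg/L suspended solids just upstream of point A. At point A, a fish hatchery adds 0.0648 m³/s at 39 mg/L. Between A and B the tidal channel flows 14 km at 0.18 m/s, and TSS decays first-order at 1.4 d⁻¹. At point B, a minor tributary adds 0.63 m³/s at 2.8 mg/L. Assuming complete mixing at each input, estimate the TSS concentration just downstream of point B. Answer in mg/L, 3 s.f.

After input A: C = (7.43·8.2 + 0.0648·39) / 7.495 = 8.466 mg/L.
Over the 14 km reach to input B (t = 7.778e+04 s = 0.9002 d), decay gives C = 8.466·exp(−1.4·0.9002) = 2.401 mg/L.
After input B: C = (7.495·2.401 + 0.63·2.8) / 8.125 = 2.432 mg/L.

2.43 mg/L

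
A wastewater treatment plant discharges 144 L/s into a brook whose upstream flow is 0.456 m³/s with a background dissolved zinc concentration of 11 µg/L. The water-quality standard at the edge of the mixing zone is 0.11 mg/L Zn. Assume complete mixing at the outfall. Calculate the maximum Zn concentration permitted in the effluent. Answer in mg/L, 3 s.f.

0.424 mg/L

144 L/s = 0.144 m³/s.
11 µg/L = 0.011 mg/L.
Mass balance: 0.11·0.6 = 0.144·Cₑ + 0.456·0.011.
Cₑ = (0.066 − 0.005016) / 0.144 = 0.4235 mg/L.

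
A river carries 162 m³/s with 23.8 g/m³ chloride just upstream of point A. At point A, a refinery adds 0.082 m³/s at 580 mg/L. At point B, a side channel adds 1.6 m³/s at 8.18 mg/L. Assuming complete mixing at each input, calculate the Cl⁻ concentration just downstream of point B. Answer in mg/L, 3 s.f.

After input A: C = (162·23.8 + 0.082·580) / 162.1 = 24.08 mg/L.
After input B: C = (162.1·24.08 + 1.6·8.18) / 163.7 = 23.93 mg/L.

23.9 mg/L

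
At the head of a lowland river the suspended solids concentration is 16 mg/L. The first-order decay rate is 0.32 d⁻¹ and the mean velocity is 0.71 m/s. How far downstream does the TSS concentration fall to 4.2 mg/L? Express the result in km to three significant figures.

From C = C₀·e^(−kt), t = ln(C₀/C)/k = ln(16/4.2)/0.32 = 1.338/0.32 = 4.18 d.
Distance = v·t = 0.71 m/s × 3.611e+05 s = 2.564e+05 m = 256.4 km.

256 km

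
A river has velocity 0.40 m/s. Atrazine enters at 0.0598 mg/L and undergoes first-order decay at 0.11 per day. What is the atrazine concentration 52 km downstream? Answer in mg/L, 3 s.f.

0.0507 mg/L

Travel time t = 52 km / 0.40 m/s = 5.2e+04/0.40 = 1.3e+05 s = 1.505 d.
First-order decay: C = 0.0598·exp(−0.11·1.505) = 0.0598·0.8475 = 0.05068 mg/L.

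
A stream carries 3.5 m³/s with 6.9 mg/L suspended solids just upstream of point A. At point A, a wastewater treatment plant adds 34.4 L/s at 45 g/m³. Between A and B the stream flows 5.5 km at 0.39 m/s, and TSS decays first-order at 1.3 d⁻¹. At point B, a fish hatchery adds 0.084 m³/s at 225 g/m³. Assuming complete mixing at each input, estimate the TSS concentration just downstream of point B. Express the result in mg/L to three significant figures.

34.4 L/s = 0.0344 m³/s.
After input A: C = (3.5·6.9 + 0.0344·45) / 3.534 = 7.271 mg/L.
Over the 5.5 km reach to input B (t = 1.41e+04 s = 0.1632 d), decay gives C = 7.271·exp(−1.3·0.1632) = 5.881 mg/L.
After input B: C = (3.534·5.881 + 0.084·225) / 3.618 = 10.97 mg/L.

11.0 mg/L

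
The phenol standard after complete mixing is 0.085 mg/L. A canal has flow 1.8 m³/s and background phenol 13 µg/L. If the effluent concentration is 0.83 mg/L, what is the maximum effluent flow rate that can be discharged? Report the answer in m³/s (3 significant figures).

0.174 m³/s

13 µg/L = 0.013 mg/L.
Mass balance at complete mixing: C_std·(Q_w + Q_r) = Q_w·C_e + Q_r·C_b.
Rearranging, Q_w = Q_r·(C_std − C_b)/(C_e − C_std) = 1.8·(0.085 − 0.013) / (0.83 − 0.085) = 0.174 m³/s.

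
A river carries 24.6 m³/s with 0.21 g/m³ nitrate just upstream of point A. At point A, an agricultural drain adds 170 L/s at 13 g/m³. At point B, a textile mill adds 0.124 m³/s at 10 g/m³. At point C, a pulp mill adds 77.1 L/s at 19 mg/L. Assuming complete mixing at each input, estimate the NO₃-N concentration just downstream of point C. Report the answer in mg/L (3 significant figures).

170 L/s = 0.17 m³/s.
After input A: C = (24.6·0.21 + 0.17·13) / 24.77 = 0.2978 mg/L.
After input B: C = (24.77·0.2978 + 0.124·10) / 24.89 = 0.3461 mg/L.
77.1 L/s = 0.0771 m³/s.
After input C: C = (24.89·0.3461 + 0.0771·19) / 24.97 = 0.4037 mg/L.

0.404 mg/L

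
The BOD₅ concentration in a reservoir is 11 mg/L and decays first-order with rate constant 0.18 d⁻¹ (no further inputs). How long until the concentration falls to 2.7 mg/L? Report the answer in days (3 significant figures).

t = ln(C₀/C)/k = ln(11/2.7)/0.18 = 1.405/0.18 = 7.804 d.

7.80 d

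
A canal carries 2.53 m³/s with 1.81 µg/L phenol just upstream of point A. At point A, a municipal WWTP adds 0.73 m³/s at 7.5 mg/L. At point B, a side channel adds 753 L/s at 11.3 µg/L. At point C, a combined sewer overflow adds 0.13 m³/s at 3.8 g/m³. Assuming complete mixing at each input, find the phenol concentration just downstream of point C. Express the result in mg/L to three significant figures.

1.81 µg/L = 0.00181 mg/L.
After input A: C = (2.53·0.00181 + 0.73·7.5) / 3.26 = 1.681 mg/L.
753 L/s = 0.753 m³/s.
11.3 µg/L = 0.0113 mg/L.
After input B: C = (3.26·1.681 + 0.753·0.0113) / 4.013 = 1.368 mg/L.
After input C: C = (4.013·1.368 + 0.13·3.8) / 4.143 = 1.444 mg/L.

1.44 mg/L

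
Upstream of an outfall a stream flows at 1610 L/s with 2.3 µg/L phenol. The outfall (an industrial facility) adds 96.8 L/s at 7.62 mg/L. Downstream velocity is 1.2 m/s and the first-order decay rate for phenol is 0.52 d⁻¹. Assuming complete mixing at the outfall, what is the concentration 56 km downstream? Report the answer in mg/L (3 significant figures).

96.8 L/s = 0.0968 m³/s.
1610 L/s = 1.61 m³/s.
2.3 µg/L = 0.0023 mg/L.
After complete mixing, C₀ = (0.0968·7.62 + 1.61·0.0023) / 1.707 = 0.4343 mg/L.
Travel time t = 5.6e+04 m / 1.2 m/s = 4.667e+04 s = 0.5401 d.
C = 0.4343·exp(−0.52·0.5401) = 0.4343·0.7551 = 0.328 mg/L.

0.328 mg/L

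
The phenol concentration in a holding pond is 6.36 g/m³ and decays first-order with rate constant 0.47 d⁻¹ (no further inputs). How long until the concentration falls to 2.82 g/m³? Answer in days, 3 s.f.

t = ln(C₀/C)/k = ln(6.36/2.82)/0.47 = 0.8133/0.47 = 1.73 d.

1.73 d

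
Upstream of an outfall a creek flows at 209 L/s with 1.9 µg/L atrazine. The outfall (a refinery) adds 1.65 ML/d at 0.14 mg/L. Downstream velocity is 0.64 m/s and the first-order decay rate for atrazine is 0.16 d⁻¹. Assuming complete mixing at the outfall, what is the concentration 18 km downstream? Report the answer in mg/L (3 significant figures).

0.0128 mg/L

1.65 ML/d = 0.0191 m³/s.
209 L/s = 0.209 m³/s.
1.9 µg/L = 0.0019 mg/L.
After complete mixing, C₀ = (0.0191·0.14 + 0.209·0.0019) / 0.2281 = 0.01346 mg/L.
Travel time t = 1.8e+04 m / 0.64 m/s = 2.812e+04 s = 0.3255 d.
C = 0.01346·exp(−0.16·0.3255) = 0.01346·0.9492 = 0.01278 mg/L.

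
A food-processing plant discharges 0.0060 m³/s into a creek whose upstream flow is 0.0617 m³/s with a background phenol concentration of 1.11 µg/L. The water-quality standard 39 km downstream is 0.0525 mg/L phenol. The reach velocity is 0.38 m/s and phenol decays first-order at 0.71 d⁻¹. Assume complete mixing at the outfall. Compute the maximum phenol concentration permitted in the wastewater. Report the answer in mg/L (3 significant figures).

1.11 µg/L = 0.00111 mg/L.
Travel time to the compliance point: t = 3.9e+04/0.38 = 1.026e+05 s = 1.188 d; decay factor exp(−0.71·1.188) = 0.4303.
So the concentration just after mixing may be at most 0.0525/0.4303 = 0.122 mg/L.
Mass balance: 0.122·0.0677 = 0.006·Cₑ + 0.0617·0.00111.
Cₑ = (0.008261 − 6.849e-05) / 0.006 = 1.365 mg/L.

1.37 mg/L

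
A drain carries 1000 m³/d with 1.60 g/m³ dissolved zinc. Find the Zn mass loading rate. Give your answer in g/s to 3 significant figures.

0.0185 g/s

1000 m³/d = 0.01157 m³/s.
Mass flux = Q·C = 0.01157 m³/s × 1.6 g/m³ = 0.01852 g/s.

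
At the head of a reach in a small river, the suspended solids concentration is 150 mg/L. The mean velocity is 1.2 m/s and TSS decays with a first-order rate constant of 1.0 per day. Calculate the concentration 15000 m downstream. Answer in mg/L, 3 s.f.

130 mg/L

Travel time t = 15000 m / 1.2 m/s = 1.5e+04/1.2 = 1.25e+04 s = 0.1447 d.
First-order decay: C = 150·exp(−1.0·0.1447) = 150·0.8653 = 129.8 mg/L.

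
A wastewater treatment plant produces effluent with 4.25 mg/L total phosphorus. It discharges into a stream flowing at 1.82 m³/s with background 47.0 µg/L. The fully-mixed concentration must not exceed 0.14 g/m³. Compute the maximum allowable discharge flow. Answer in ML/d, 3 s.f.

3.56 ML/d

47.0 µg/L = 0.047 mg/L.
Mass balance at complete mixing: C_std·(Q_w + Q_r) = Q_w·C_e + Q_r·C_b.
Rearranging, Q_w = Q_r·(C_std − C_b)/(C_e − C_std) = 1.82·(0.14 − 0.047) / (4.25 − 0.14) = 0.04118 m³/s.
= 3.558 ML/d.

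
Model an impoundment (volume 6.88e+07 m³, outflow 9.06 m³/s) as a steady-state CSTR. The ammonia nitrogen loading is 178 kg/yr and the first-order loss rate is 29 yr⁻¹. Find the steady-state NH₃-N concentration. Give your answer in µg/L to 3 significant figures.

0.0780 µg/L

Outflow Q = 9.06 m³/s × 3.156e+07 s/yr = 2.859e+08 m³/yr.
Steady-state CSTR mass balance: W = Q·C + k·V·C, so C = W/(Q + kV).
Q + kV = 2.859e+08 + 29·6.88e+07 = 2.281e+09 m³/yr.
C = 178/2.281e+09 = 7.803e-08 kg/m³ = 7.803e-05 mg/L = 0.07803 µg/L.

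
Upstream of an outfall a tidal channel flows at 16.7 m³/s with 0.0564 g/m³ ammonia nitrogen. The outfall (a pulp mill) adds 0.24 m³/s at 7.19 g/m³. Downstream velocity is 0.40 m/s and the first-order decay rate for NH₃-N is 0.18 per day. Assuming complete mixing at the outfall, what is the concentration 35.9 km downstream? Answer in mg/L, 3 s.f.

0.131 mg/L

After complete mixing, C₀ = (0.24·7.19 + 16.7·0.0564) / 16.94 = 0.1575 mg/L.
Travel time t = 3.59e+04 m / 0.40 m/s = 8.975e+04 s = 1.039 d.
C = 0.1575·exp(−0.18·1.039) = 0.1575·0.8295 = 0.1306 mg/L.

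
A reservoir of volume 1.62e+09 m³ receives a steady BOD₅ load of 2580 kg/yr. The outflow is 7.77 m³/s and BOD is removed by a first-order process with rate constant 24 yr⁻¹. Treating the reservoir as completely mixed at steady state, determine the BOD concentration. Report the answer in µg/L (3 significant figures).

Outflow Q = 7.77 m³/s × 3.156e+07 s/yr = 2.452e+08 m³/yr.
Steady-state CSTR mass balance: W = Q·C + k·V·C, so C = W/(Q + kV).
Q + kV = 2.452e+08 + 24·1.62e+09 = 3.913e+10 m³/yr.
C = 2580/3.913e+10 = 6.594e-08 kg/m³ = 6.594e-05 mg/L = 0.06594 µg/L.

0.0659 µg/L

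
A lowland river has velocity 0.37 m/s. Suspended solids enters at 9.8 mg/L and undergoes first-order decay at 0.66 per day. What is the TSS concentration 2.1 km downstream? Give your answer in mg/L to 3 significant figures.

9.38 mg/L

Travel time t = 2.1 km / 0.37 m/s = 2100/0.37 = 5676 s = 0.06569 d.
First-order decay: C = 9.8·exp(−0.66·0.06569) = 9.8·0.9576 = 9.384 mg/L.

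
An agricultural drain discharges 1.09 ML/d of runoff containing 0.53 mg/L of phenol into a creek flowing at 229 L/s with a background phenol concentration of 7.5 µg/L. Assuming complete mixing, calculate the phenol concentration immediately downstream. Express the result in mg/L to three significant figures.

1.09 ML/d = 0.01262 m³/s.
229 L/s = 0.229 m³/s.
7.5 µg/L = 0.0075 mg/L.
Conservation of mass across the mixing zone: C = (0.01262·0.53 + 0.229·0.0075) / (0.01262 + 0.229) = 0.008404/0.2416 = 0.03478 mg/L.

0.0348 mg/L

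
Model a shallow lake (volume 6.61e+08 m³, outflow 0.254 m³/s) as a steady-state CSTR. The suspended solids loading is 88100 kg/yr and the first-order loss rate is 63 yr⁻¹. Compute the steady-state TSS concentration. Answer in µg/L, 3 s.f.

2.12 µg/L

Outflow Q = 0.254 m³/s × 3.156e+07 s/yr = 8.016e+06 m³/yr.
Steady-state CSTR mass balance: W = Q·C + k·V·C, so C = W/(Q + kV).
Q + kV = 8.016e+06 + 63·6.61e+08 = 4.165e+10 m³/yr.
C = 88100/4.165e+10 = 2.115e-06 kg/m³ = 0.002115 mg/L = 2.115 µg/L.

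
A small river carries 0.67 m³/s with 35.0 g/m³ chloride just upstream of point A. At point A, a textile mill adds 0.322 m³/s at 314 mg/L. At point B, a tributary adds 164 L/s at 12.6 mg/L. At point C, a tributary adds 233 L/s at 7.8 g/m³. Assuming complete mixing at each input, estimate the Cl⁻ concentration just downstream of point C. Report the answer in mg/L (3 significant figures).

After input A: C = (0.67·35 + 0.322·314) / 0.992 = 125.6 mg/L.
164 L/s = 0.164 m³/s.
After input B: C = (0.992·125.6 + 0.164·12.6) / 1.156 = 109.5 mg/L.
233 L/s = 0.233 m³/s.
After input C: C = (1.156·109.5 + 0.233·7.8) / 1.389 = 92.47 mg/L.

92.5 mg/L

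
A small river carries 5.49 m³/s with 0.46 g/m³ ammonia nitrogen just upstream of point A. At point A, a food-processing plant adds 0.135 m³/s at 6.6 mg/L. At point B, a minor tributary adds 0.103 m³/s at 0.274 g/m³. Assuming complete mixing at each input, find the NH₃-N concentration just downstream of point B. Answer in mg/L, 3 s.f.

After input A: C = (5.49·0.46 + 0.135·6.6) / 5.625 = 0.6074 mg/L.
After input B: C = (5.625·0.6074 + 0.103·0.274) / 5.728 = 0.6014 mg/L.

0.601 mg/L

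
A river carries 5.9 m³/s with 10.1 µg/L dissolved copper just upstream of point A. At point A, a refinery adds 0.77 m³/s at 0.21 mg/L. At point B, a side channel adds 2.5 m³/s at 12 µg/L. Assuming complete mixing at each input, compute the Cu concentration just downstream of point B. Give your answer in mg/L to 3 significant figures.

10.1 µg/L = 0.0101 mg/L.
After input A: C = (5.9·0.0101 + 0.77·0.21) / 6.67 = 0.03318 mg/L.
12 µg/L = 0.012 mg/L.
After input B: C = (6.67·0.03318 + 2.5·0.012) / 9.17 = 0.0274 mg/L.

0.0274 mg/L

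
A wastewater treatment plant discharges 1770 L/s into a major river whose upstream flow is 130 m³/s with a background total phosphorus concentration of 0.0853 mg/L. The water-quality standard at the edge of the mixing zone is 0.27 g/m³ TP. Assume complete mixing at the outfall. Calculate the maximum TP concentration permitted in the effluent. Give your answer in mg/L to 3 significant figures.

13.8 mg/L

1770 L/s = 1.77 m³/s.
Mass balance: 0.27·131.8 = 1.77·Cₑ + 130·0.0853.
Cₑ = (35.58 − 11.09) / 1.77 = 13.84 mg/L.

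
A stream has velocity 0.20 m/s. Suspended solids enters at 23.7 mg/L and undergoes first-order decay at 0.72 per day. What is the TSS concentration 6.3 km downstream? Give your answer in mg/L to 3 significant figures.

18.2 mg/L

Travel time t = 6.3 km / 0.20 m/s = 6300/0.20 = 3.15e+04 s = 0.3646 d.
First-order decay: C = 23.7·exp(−0.72·0.3646) = 23.7·0.7691 = 18.23 mg/L.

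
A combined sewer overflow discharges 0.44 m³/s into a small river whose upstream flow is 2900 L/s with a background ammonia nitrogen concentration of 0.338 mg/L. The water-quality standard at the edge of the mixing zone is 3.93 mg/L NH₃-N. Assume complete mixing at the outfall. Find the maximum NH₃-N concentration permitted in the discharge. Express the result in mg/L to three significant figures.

27.6 mg/L

2900 L/s = 2.9 m³/s.
Mass balance: 3.93·3.34 = 0.44·Cₑ + 2.9·0.338.
Cₑ = (13.13 − 0.9802) / 0.44 = 27.6 mg/L.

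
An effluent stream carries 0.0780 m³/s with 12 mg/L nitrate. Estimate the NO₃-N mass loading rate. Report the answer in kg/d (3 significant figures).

Mass flux = Q·C = 0.078 m³/s × 12 g/m³ = 0.936 g/s.
= 0.936 g/s × 86.4 = 80.87 kg/d.

80.9 kg/d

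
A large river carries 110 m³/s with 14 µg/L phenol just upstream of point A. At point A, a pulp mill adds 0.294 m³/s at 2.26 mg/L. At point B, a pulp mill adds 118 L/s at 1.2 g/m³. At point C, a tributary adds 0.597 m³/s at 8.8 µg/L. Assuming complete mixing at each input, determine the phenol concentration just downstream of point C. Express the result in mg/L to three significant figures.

14 µg/L = 0.014 mg/L.
After input A: C = (110·0.014 + 0.294·2.26) / 110.3 = 0.01999 mg/L.
118 L/s = 0.118 m³/s.
After input B: C = (110.3·0.01999 + 0.118·1.2) / 110.4 = 0.02125 mg/L.
8.8 µg/L = 0.0088 mg/L.
After input C: C = (110.4·0.02125 + 0.597·0.0088) / 111 = 0.02118 mg/L.

0.0212 mg/L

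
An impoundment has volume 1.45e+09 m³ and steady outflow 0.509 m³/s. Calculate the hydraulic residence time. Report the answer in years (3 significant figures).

Q = 0.509 m³/s × 3.156e+07 s/yr = 1.606e+07 m³/yr.
Hydraulic residence time τ = V/Q = 1.45e+09/1.606e+07 = 90.27 yr.

90.3 yr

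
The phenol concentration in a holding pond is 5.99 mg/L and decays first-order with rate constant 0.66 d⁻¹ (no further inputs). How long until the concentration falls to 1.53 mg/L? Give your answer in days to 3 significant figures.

t = ln(C₀/C)/k = ln(5.99/1.53)/0.66 = 1.365/0.66 = 2.068 d.

2.07 d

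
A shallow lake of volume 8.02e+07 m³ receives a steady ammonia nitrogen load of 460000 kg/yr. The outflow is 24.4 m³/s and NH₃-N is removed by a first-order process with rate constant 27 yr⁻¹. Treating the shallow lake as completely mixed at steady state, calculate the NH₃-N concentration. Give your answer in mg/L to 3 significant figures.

0.157 mg/L

Outflow Q = 24.4 m³/s × 3.156e+07 s/yr = 7.7e+08 m³/yr.
Steady-state CSTR mass balance: W = Q·C + k·V·C, so C = W/(Q + kV).
Q + kV = 7.7e+08 + 27·8.02e+07 = 2.935e+09 m³/yr.
C = 460000/2.935e+09 = 0.0001567 kg/m³ = 0.1567 mg/L.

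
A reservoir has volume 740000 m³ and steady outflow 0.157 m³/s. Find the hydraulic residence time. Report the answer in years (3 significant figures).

0.149 yr

Q = 0.157 m³/s × 3.156e+07 s/yr = 4.955e+06 m³/yr.
Hydraulic residence time τ = V/Q = 740000/4.955e+06 = 0.1494 yr.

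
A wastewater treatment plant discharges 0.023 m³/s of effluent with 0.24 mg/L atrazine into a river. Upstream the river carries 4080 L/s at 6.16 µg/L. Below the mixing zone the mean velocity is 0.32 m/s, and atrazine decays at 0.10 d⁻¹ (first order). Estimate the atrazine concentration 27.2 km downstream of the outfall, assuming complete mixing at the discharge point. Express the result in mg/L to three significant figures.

0.00677 mg/L

4080 L/s = 4.08 m³/s.
6.16 µg/L = 0.00616 mg/L.
After complete mixing, C₀ = (0.023·0.24 + 4.08·0.00616) / 4.103 = 0.007471 mg/L.
Travel time t = 2.72e+04 m / 0.32 m/s = 8.5e+04 s = 0.9838 d.
C = 0.007471·exp(−0.10·0.9838) = 0.007471·0.9063 = 0.006771 mg/L.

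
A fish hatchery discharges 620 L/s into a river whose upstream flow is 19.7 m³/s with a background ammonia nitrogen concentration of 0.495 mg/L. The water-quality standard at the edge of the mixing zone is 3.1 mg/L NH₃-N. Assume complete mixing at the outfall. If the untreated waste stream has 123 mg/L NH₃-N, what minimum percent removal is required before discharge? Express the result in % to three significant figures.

620 L/s = 0.62 m³/s.
Mass balance: 3.1·20.32 = 0.62·Cₑ + 19.7·0.495.
Cₑ = (62.99 − 9.752) / 0.62 = 85.87 mg/L.
Required removal = 1 − 85.87/123 = 30.19 %.

30.2 %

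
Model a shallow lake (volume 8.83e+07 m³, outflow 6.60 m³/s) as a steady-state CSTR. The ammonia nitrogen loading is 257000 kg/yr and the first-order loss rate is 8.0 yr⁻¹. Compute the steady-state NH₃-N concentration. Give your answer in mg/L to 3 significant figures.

0.281 mg/L

Outflow Q = 6.60 m³/s × 3.156e+07 s/yr = 2.083e+08 m³/yr.
Steady-state CSTR mass balance: W = Q·C + k·V·C, so C = W/(Q + kV).
Q + kV = 2.083e+08 + 8.0·8.83e+07 = 9.147e+08 m³/yr.
C = 257000/9.147e+08 = 0.000281 kg/m³ = 0.281 mg/L.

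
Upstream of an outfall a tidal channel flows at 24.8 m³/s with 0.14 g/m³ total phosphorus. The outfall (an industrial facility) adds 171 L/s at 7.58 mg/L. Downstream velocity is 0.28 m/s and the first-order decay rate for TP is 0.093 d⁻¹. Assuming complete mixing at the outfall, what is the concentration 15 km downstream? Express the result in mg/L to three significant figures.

0.180 mg/L

171 L/s = 0.171 m³/s.
After complete mixing, C₀ = (0.171·7.58 + 24.8·0.14) / 24.97 = 0.1909 mg/L.
Travel time t = 1.5e+04 m / 0.28 m/s = 5.357e+04 s = 0.62 d.
C = 0.1909·exp(−0.093·0.62) = 0.1909·0.944 = 0.1802 mg/L.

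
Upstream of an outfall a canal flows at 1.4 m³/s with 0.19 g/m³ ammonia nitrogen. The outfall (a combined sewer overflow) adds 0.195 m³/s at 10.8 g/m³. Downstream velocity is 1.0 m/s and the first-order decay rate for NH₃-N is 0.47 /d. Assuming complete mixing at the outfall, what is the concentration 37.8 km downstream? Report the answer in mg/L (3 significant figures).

After complete mixing, C₀ = (0.195·10.8 + 1.4·0.19) / 1.595 = 1.487 mg/L.
Travel time t = 3.78e+04 m / 1.0 m/s = 3.78e+04 s = 0.4375 d.
C = 1.487·exp(−0.47·0.4375) = 1.487·0.8141 = 1.211 mg/L.

1.21 mg/L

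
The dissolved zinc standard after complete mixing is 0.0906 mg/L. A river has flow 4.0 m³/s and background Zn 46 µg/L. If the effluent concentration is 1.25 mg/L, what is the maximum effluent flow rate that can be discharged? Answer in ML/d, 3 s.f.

46 µg/L = 0.046 mg/L.
Mass balance at complete mixing: C_std·(Q_w + Q_r) = Q_w·C_e + Q_r·C_b.
Rearranging, Q_w = Q_r·(C_std − C_b)/(C_e − C_std) = 4.0·(0.0906 − 0.046) / (1.25 − 0.0906) = 0.1539 m³/s.
= 13.29 ML/d.

13.3 ML/d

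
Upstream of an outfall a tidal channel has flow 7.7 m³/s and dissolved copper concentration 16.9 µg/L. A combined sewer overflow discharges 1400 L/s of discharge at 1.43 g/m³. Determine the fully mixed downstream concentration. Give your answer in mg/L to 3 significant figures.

0.234 mg/L

1400 L/s = 1.4 m³/s.
16.9 µg/L = 0.0169 mg/L.
By mass balance at complete mixing, C = (1.4·1.43 + 7.7·0.0169) / (1.4 + 7.7) = 2.132/9.1 = 0.2343 mg/L.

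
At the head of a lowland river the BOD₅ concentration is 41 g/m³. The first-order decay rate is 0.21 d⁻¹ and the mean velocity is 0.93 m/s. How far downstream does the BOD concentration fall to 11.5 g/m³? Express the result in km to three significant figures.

486 km

From C = C₀·e^(−kt), t = ln(C₀/C)/k = ln(41/11.5)/0.21 = 1.271/0.21 = 6.053 d.
Distance = v·t = 0.93 m/s × 5.23e+05 s = 4.864e+05 m = 486.4 km.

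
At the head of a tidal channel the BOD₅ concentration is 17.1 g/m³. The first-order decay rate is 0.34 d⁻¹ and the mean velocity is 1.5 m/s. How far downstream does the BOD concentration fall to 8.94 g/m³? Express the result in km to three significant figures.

From C = C₀·e^(−kt), t = ln(C₀/C)/k = ln(17.1/8.94)/0.34 = 0.6485/0.34 = 1.907 d.
Distance = v·t = 1.5 m/s × 1.648e+05 s = 2.472e+05 m = 247.2 km.

247 km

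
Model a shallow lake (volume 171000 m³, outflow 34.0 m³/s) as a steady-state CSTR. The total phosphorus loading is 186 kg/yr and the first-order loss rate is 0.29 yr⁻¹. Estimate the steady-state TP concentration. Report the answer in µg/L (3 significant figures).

0.173 µg/L

Outflow Q = 34.0 m³/s × 3.156e+07 s/yr = 1.073e+09 m³/yr.
Steady-state CSTR mass balance: W = Q·C + k·V·C, so C = W/(Q + kV).
Q + kV = 1.073e+09 + 0.29·171000 = 1.073e+09 m³/yr.
C = 186/1.073e+09 = 1.733e-07 kg/m³ = 0.0001733 mg/L = 0.1733 µg/L.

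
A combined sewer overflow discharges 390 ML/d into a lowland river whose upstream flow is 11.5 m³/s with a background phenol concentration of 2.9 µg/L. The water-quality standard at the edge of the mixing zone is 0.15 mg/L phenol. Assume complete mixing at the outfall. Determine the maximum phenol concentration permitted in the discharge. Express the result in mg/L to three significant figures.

0.525 mg/L

390 ML/d = 4.514 m³/s.
2.9 µg/L = 0.0029 mg/L.
Mass balance: 0.15·16.01 = 4.514·Cₑ + 11.5·0.0029.
Cₑ = (2.402 − 0.03335) / 4.514 = 0.5248 mg/L.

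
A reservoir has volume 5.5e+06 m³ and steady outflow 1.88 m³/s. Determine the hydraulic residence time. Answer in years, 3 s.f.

0.0927 yr

Q = 1.88 m³/s × 3.156e+07 s/yr = 5.933e+07 m³/yr.
Hydraulic residence time τ = V/Q = 5.5e+06/5.933e+07 = 0.0927 yr.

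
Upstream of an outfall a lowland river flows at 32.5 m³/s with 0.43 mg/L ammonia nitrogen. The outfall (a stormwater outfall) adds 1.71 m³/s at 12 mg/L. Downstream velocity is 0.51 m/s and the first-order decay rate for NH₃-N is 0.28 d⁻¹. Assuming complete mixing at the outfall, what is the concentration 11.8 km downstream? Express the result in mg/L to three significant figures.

After complete mixing, C₀ = (1.71·12 + 32.5·0.43) / 34.21 = 1.008 mg/L.
Travel time t = 1.18e+04 m / 0.51 m/s = 2.314e+04 s = 0.2678 d.
C = 1.008·exp(−0.28·0.2678) = 1.008·0.9278 = 0.9355 mg/L.

0.935 mg/L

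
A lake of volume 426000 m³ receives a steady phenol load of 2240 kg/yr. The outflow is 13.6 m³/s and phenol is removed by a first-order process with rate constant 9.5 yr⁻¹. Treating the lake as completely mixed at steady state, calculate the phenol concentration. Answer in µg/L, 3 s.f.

5.17 µg/L

Outflow Q = 13.6 m³/s × 3.156e+07 s/yr = 4.292e+08 m³/yr.
Steady-state CSTR mass balance: W = Q·C + k·V·C, so C = W/(Q + kV).
Q + kV = 4.292e+08 + 9.5·426000 = 4.332e+08 m³/yr.
C = 2240/4.332e+08 = 5.17e-06 kg/m³ = 0.00517 mg/L = 5.17 µg/L.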